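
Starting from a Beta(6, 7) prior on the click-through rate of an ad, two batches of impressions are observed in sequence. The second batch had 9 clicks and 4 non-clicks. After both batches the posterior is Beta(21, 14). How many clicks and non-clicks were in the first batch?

Sequential conjugate updates are equivalent to a single update on the pooled data, so total successes = posterior α − prior α and total failures = posterior β − prior β.
Total across both batches: 21−6=15 clicks, 14−7=7 non-clicks.
Subtract the second batch: 15−9=6 clicks and 7−4=3 non-clicks.

6 clicks and 3 non-clicks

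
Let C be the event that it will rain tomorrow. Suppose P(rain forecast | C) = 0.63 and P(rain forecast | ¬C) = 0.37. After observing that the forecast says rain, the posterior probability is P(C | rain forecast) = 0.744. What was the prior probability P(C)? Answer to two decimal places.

P(C) = 0.63

Bayes' rule in odds form gives O(C|E) = O(C)·[P(E|C)/P(E|¬C)], hence O(C) = O(C|E)/LR.
Posterior odds = 0.744/(1−0.744) = 2.9062. LR = 0.63/0.37 = 1.7027.
Prior odds = 2.9062/1.7027 = 1.7068, so P(C) = 1.7068/(1+1.7068) ≈ 0.63.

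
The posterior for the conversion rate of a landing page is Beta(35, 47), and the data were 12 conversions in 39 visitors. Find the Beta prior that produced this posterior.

Under Beta–binomial conjugacy the posterior parameters are (α+s, β+f).
Subtract the data counts: 35−12=23, 47−27=20.

Beta(23, 20)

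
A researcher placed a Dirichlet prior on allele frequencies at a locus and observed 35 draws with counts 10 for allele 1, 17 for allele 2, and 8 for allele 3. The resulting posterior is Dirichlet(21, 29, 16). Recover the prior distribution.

For a Dirichlet(α) prior with multinomial counts c, the posterior is Dirichlet(α + c) componentwise.
Subtract each count from the matching posterior parameter: 21−10=11, 29−17=12, 16−8=8.

Dirichlet(11, 12, 8)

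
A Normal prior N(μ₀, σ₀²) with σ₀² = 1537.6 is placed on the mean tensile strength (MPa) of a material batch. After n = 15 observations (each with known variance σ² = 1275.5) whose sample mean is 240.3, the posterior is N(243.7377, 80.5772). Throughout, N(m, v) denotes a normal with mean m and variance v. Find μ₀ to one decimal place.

μ₀ = 305.9

With known observation variance, the Normal–Normal posterior has precision τ_n = τ₀ + n/σ² and mean μ_n = (τ₀μ₀ + (n/σ²)x̄)/τ_n.
Here τ₀ = 1/1537.6 = 0.000650 and τ_data = 15/1275.5 = 0.011760, so τ_n = 0.012410.
Rearranging for μ₀: μ₀ = (μ_n·τ_n − τ_data·x̄)/τ₀ = (243.7377·0.012410 − 0.011760·240.3) / 0.000650 = 0.198857/0.000650 ≈ 305.9.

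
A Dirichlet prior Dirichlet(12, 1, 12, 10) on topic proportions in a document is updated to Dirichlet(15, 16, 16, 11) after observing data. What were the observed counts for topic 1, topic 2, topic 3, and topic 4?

counts (3, 15, 4, 1)

For a Dirichlet(α) prior with multinomial counts c, the posterior is Dirichlet(α + c) componentwise.
Counts are posterior − prior componentwise: 15−12=3, 16−1=15, 16−12=4, 11−10=1.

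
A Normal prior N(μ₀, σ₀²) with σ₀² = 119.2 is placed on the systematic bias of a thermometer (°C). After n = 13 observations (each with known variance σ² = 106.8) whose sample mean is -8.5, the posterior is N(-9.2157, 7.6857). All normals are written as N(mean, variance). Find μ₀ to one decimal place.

μ₀ = -19.6

The posterior mean is a precision-weighted average: μ_n = (τ₀μ₀ + τ_data·x̄)/(τ₀+τ_data), with τ₀=1/σ₀² and τ_data=n/σ².
Here τ₀ = 1/119.2 = 0.008389 and τ_data = 13/106.8 = 0.121723, so τ_n = 0.130112.
Rearranging for μ₀: μ₀ = (μ_n·τ_n − τ_data·x̄)/τ₀ = (-9.2157·0.130112 − 0.121723·-8.5) / 0.008389 = -0.164428/0.008389 ≈ -19.6.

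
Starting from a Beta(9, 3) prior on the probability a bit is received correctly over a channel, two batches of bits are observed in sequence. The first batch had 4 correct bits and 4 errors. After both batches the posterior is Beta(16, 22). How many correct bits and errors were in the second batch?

Sequential conjugate updates are equivalent to a single update on the pooled data, so total successes = posterior α − prior α and total failures = posterior β − prior β.
Total across both batches: 16−9=7 correct bits, 22−3=19 errors.
Subtract the first batch: 7−4=3 correct bits and 19−4=15 errors.

3 correct bits and 15 errors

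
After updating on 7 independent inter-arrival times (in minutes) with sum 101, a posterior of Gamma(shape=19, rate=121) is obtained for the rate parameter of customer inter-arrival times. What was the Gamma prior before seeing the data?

Gamma(shape=12, rate=20)

For an exponential likelihood with a Gamma(α, β) prior on the rate, n observations with total T give posterior Gamma(α+n, β+T).
So α = 19 − 7 = 12 and β = 121 − 101 = 20.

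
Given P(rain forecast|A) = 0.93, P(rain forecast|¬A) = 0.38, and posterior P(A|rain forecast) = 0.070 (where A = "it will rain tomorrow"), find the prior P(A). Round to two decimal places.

Bayes' rule in odds form gives O(A|E) = O(A)·[P(E|A)/P(E|¬A)], hence O(A) = O(A|E)/LR.
Posterior odds = 0.070/(1−0.070) = 0.0753. LR = 0.93/0.38 = 2.4474.
Prior odds = 0.0753/2.4474 = 0.0308, so P(A) = 0.0308/(1+0.0308) ≈ 0.03.

P(A) = 0.03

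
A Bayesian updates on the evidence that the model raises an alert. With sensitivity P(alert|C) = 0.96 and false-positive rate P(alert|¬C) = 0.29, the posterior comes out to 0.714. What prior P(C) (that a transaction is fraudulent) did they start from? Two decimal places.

P(C) = 0.43

In odds form, posterior odds = prior odds × likelihood ratio, so prior odds = posterior odds ÷ LR.
Posterior odds = 0.714/(1−0.714) = 2.4965. LR = 0.96/0.29 = 3.3103.
Prior odds = 2.4965/3.3103 = 0.7542, so P(C) = 0.7542/(1+0.7542) ≈ 0.43.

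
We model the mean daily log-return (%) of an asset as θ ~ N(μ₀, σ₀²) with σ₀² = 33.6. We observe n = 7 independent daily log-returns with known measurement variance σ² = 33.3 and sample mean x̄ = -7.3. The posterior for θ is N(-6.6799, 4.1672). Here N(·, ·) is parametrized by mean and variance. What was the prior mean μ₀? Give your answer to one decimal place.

With known observation variance, the Normal–Normal posterior has precision τ_n = τ₀ + n/σ² and mean μ_n = (τ₀μ₀ + (n/σ²)x̄)/τ_n.
Here τ₀ = 1/33.6 = 0.029762 and τ_data = 7/33.3 = 0.210210, so τ_n = 0.239972.
Rearranging for μ₀: μ₀ = (μ_n·τ_n − τ_data·x̄)/τ₀ = (-6.6799·0.239972 − 0.210210·-7.3) / 0.029762 = -0.068456/0.029762 ≈ -2.3.

μ₀ = -2.3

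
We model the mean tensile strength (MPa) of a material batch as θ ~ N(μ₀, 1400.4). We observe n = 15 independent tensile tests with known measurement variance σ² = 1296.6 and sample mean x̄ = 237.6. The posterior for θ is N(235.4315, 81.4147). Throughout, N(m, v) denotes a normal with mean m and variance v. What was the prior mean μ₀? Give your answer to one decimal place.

With known observation variance, the Normal–Normal posterior has precision τ_n = τ₀ + n/σ² and mean μ_n = (τ₀μ₀ + (n/σ²)x̄)/τ_n.
Here τ₀ = 1/1400.4 = 0.000714 and τ_data = 15/1296.6 = 0.011569, so τ_n = 0.012283.
Rearranging for μ₀: μ₀ = (μ_n·τ_n − τ_data·x̄)/τ₀ = (235.4315·0.012283 − 0.011569·237.6) / 0.000714 = 0.143011/0.000714 ≈ 200.3.

μ₀ = 200.3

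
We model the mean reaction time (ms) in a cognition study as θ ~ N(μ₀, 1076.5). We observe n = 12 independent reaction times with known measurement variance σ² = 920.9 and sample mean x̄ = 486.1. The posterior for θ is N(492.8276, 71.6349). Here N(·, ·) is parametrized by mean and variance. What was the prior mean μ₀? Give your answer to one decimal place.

With known observation variance, the Normal–Normal posterior has precision τ_n = τ₀ + n/σ² and mean μ_n = (τ₀μ₀ + (n/σ²)x̄)/τ_n.
Here τ₀ = 1/1076.5 = 0.000929 and τ_data = 12/920.9 = 0.013031, so τ_n = 0.013960.
Rearranging for μ₀: μ₀ = (μ_n·τ_n − τ_data·x̄)/τ₀ = (492.8276·0.013960 − 0.013031·486.1) / 0.000929 = 0.545504/0.000929 ≈ 587.2.

μ₀ = 587.2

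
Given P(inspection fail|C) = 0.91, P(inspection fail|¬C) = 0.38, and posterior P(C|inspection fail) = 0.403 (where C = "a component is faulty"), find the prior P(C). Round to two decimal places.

P(C) = 0.22

In odds form, posterior odds = prior odds × likelihood ratio, so prior odds = posterior odds ÷ LR.
Posterior odds = 0.403/(1−0.403) = 0.6750. LR = 0.91/0.38 = 2.3947.
Prior odds = 0.6750/2.3947 = 0.2819, so P(C) = 0.2819/(1+0.2819) ≈ 0.22.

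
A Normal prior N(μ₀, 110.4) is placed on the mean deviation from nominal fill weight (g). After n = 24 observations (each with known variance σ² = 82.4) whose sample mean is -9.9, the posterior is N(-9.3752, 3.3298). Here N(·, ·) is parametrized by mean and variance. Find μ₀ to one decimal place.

μ₀ = 7.5

The posterior mean is a precision-weighted average: μ_n = (τ₀μ₀ + τ_data·x̄)/(τ₀+τ_data), with τ₀=1/σ₀² and τ_data=n/σ².
Here τ₀ = 1/110.4 = 0.009058 and τ_data = 24/82.4 = 0.291262, so τ_n = 0.300320.
Rearranging for μ₀: μ₀ = (μ_n·τ_n − τ_data·x̄)/τ₀ = (-9.3752·0.300320 − 0.291262·-9.9) / 0.009058 = 0.067934/0.009058 ≈ 7.5.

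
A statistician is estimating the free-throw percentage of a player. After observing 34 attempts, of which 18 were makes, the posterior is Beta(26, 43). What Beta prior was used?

Beta(8, 27)

A Beta(a, b) prior with s successes and f failures in binomial data gives a Beta(a+s, b+f) posterior.
So a = 26 − 18 = 8 and b = 43 − 16 = 27.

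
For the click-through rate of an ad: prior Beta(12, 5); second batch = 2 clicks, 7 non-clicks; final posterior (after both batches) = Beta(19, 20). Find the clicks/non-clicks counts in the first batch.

5 clicks and 8 non-clicks

Sequential conjugate updates are equivalent to a single update on the pooled data, so total successes = posterior α − prior α and total failures = posterior β − prior β.
Total across both batches: 19−12=7 clicks, 20−5=15 non-clicks.
Subtract the second batch: 7−2=5 clicks and 15−7=8 non-clicks.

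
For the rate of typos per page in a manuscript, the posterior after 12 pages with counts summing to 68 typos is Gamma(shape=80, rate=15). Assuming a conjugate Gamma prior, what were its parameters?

Gamma–Poisson conjugacy: posterior shape = α + Σxᵢ, posterior rate = β + n.
So α = 80 − 68 = 12 and β = 15 − 12 = 3.

Gamma(shape=12, rate=3)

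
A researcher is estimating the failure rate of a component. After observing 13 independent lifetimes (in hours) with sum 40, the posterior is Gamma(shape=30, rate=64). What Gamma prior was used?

Gamma(shape=17, rate=24)

Gamma–exponential conjugacy: posterior shape = α + n, posterior rate = β + Σtᵢ.
So α = 30 − 13 = 17 and β = 64 − 40 = 24.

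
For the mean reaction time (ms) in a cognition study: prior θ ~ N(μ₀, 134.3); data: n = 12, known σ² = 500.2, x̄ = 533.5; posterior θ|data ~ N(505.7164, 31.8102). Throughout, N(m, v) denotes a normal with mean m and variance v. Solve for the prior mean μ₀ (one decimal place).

With known observation variance, the Normal–Normal posterior has precision τ_n = τ₀ + n/σ² and mean μ_n = (τ₀μ₀ + (n/σ²)x̄)/τ_n.
Here τ₀ = 1/134.3 = 0.007446 and τ_data = 12/500.2 = 0.023990, so τ_n = 0.031436.
Rearranging for μ₀: μ₀ = (μ_n·τ_n − τ_data·x̄)/τ₀ = (505.7164·0.031436 − 0.023990·533.5) / 0.007446 = 3.099036/0.007446 ≈ 416.2.

μ₀ = 416.2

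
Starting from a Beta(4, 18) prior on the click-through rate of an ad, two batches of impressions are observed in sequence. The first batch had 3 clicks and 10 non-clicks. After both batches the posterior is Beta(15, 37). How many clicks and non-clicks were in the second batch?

8 clicks and 9 non-clicks

Sequential conjugate updates are equivalent to a single update on the pooled data, so total successes = posterior α − prior α and total failures = posterior β − prior β.
Total across both batches: 15−4=11 clicks, 37−18=19 non-clicks.
Subtract the first batch: 11−3=8 clicks and 19−10=9 non-clicks.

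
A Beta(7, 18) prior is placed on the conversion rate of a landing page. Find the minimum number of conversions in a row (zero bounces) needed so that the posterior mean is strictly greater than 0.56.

k = 16

After k conversions and 0 bounces the posterior is Beta(7+k, 18), with mean (7+k)/(7+18+k).
Set (7+k)/(25+k) > 0.56 and solve: k > (0.56·25 − 7)/(1 − 0.56) = 15.909.
The smallest integer exceeding 15.909 is 16, and checking k=16: (23)/(41) = 0.5610 > 0.56.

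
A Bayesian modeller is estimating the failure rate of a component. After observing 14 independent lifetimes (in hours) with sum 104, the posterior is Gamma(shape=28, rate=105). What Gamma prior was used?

Gamma(shape=14, rate=1)

For an exponential likelihood with a Gamma(α, β) prior on the rate, n observations with total T give posterior Gamma(α+n, β+T).
So α = 28 − 14 = 14 and β = 105 − 104 = 1.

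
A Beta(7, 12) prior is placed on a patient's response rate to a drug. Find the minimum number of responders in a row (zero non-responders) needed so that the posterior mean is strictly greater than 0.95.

After k responders and 0 non-responders the posterior is Beta(7+k, 12), with mean (7+k)/(7+12+k).
Set (7+k)/(19+k) > 0.95 and solve: k > (0.95·19 − 7)/(1 − 0.95) = 221.000.
The smallest integer exceeding 221.000 is 222.

k = 222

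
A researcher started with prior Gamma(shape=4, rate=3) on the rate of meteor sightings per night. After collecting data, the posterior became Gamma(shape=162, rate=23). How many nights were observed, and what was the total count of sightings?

Gamma–Poisson conjugacy: posterior shape = α + Σxᵢ, posterior rate = β + n.
Matching: Σxᵢ = 162 − 4 = 158 and n = 23 − 3 = 20.

n = 20 nights with total 158 sightings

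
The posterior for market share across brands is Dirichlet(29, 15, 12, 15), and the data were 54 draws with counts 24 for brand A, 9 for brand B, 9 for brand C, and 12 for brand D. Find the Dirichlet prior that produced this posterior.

Dirichlet(5, 6, 3, 3)

For a Dirichlet(α) prior with multinomial counts c, the posterior is Dirichlet(α + c) componentwise.
Subtract each count from the matching posterior parameter: 29−24=5, 15−9=6, 12−9=3, 15−12=3.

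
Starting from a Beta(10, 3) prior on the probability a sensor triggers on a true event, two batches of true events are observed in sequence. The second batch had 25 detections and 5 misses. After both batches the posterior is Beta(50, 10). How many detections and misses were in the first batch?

Sequential conjugate updates are equivalent to a single update on the pooled data, so total successes = posterior α − prior α and total failures = posterior β − prior β.
Total across both batches: 50−10=40 detections, 10−3=7 misses.
Subtract the second batch: 40−25=15 detections and 7−5=2 misses.

15 detections and 2 misses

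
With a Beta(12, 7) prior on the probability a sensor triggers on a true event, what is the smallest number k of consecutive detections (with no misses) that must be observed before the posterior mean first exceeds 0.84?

After k detections and 0 misses the posterior is Beta(12+k, 7), with mean (12+k)/(12+7+k).
Set (12+k)/(19+k) > 0.84 and solve: k > (0.84·19 − 12)/(1 − 0.84) = 24.750.
The smallest integer exceeding 24.750 is 25.

k = 25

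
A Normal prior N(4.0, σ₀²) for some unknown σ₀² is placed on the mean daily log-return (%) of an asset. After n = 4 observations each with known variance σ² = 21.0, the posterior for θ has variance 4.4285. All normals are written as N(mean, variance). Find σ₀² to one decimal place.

σ₀² = 28.3

For the Normal–Normal model with known σ², precisions add: τ_n = τ₀ + n/σ².
So 1/σ₀² = 1/4.4285 − 4/21.0 = 0.225810 − 0.190476 = 0.035334.
Hence σ₀² = 1/0.035334 ≈ 28.3.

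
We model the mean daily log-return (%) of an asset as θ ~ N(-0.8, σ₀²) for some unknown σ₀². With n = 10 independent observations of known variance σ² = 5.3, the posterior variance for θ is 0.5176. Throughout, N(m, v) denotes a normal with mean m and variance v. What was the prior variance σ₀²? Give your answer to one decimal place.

σ₀² = 22.1

Posterior precision equals prior precision plus data precision: 1/σ_n² = 1/σ₀² + n/σ².
So 1/σ₀² = 1/0.5176 − 10/5.3 = 1.931994 − 1.886792 = 0.045202.
Hence σ₀² = 1/0.045202 ≈ 22.1.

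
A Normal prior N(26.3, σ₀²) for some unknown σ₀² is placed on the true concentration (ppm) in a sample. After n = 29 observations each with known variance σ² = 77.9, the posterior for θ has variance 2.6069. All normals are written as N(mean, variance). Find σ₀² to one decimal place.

For the Normal–Normal model with known σ², precisions add: τ_n = τ₀ + n/σ².
So 1/σ₀² = 1/2.6069 − 29/77.9 = 0.383597 − 0.372272 = 0.011325.
Hence σ₀² = 1/0.011325 ≈ 88.3.

σ₀² = 88.3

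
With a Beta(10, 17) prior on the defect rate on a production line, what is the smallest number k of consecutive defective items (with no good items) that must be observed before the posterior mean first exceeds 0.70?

After k defective items and 0 good items the posterior is Beta(10+k, 17), with mean (10+k)/(10+17+k).
Set (10+k)/(27+k) > 0.70 and solve: k > (0.70·27 − 10)/(1 − 0.70) = 29.667.
The smallest integer exceeding 29.667 is 30.

k = 30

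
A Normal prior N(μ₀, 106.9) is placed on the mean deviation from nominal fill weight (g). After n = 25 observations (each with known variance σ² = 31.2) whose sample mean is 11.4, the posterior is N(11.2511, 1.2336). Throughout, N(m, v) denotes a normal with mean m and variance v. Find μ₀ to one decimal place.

μ₀ = -1.5

With known observation variance, the Normal–Normal posterior has precision τ_n = τ₀ + n/σ² and mean μ_n = (τ₀μ₀ + (n/σ²)x̄)/τ_n.
Here τ₀ = 1/106.9 = 0.009355 and τ_data = 25/31.2 = 0.801282, so τ_n = 0.810637.
Rearranging for μ₀: μ₀ = (μ_n·τ_n − τ_data·x̄)/τ₀ = (11.2511·0.810637 − 0.801282·11.4) / 0.009355 = -0.014057/0.009355 ≈ -1.5.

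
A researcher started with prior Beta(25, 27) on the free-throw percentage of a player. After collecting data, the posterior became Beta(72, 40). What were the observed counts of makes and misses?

47 makes and 13 misses

A Beta(a, b) prior with s successes and f failures in binomial data gives a Beta(a+s, b+f) posterior.
Match parameters: s=72−25=47, f=40−27=13.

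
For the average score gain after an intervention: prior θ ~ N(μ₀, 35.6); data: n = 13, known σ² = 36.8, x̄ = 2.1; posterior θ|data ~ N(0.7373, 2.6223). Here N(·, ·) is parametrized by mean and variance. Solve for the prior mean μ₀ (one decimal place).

μ₀ = -16.4

The posterior mean is a precision-weighted average: μ_n = (τ₀μ₀ + τ_data·x̄)/(τ₀+τ_data), with τ₀=1/σ₀² and τ_data=n/σ².
Here τ₀ = 1/35.6 = 0.028090 and τ_data = 13/36.8 = 0.353261, so τ_n = 0.381351.
Rearranging for μ₀: μ₀ = (μ_n·τ_n − τ_data·x̄)/τ₀ = (0.7373·0.381351 − 0.353261·2.1) / 0.028090 = -0.460678/0.028090 ≈ -16.4.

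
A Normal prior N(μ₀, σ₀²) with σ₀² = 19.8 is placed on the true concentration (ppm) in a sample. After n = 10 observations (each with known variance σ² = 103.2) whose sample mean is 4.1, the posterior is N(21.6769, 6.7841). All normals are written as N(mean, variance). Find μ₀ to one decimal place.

μ₀ = 55.4

The posterior mean is a precision-weighted average: μ_n = (τ₀μ₀ + τ_data·x̄)/(τ₀+τ_data), with τ₀=1/σ₀² and τ_data=n/σ².
Here τ₀ = 1/19.8 = 0.050505 and τ_data = 10/103.2 = 0.096899, so τ_n = 0.147404.
Rearranging for μ₀: μ₀ = (μ_n·τ_n − τ_data·x̄)/τ₀ = (21.6769·0.147404 − 0.096899·4.1) / 0.050505 = 2.797976/0.050505 ≈ 55.4.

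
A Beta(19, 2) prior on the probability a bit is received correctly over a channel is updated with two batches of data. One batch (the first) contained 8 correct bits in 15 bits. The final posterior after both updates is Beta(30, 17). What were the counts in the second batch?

3 correct bits and 8 errors

Sequential conjugate updates are equivalent to a single update on the pooled data, so total successes = posterior α − prior α and total failures = posterior β − prior β.
Total across both batches: 30−19=11 correct bits, 17−2=15 errors.
Subtract the first batch: 11−8=3 correct bits and 15−7=8 errors.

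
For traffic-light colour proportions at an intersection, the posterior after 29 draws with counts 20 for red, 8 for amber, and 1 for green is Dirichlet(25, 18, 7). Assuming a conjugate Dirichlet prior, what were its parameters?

For a Dirichlet(α) prior with multinomial counts c, the posterior is Dirichlet(α + c) componentwise.
Subtract each count from the matching posterior parameter: 25−20=5, 18−8=10, 7−1=6.

Dirichlet(5, 10, 6)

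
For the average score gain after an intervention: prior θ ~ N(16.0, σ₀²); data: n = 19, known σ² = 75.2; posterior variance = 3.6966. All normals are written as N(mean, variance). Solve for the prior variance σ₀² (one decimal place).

σ₀² = 56.0

For the Normal–Normal model with known σ², precisions add: τ_n = τ₀ + n/σ².
So 1/σ₀² = 1/3.6966 − 19/75.2 = 0.270519 − 0.252660 = 0.017859.
Hence σ₀² = 1/0.017859 ≈ 56.0.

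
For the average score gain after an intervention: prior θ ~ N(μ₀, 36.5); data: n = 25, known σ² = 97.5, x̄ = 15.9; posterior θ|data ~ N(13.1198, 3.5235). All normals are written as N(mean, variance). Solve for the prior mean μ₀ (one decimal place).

The posterior mean is a precision-weighted average: μ_n = (τ₀μ₀ + τ_data·x̄)/(τ₀+τ_data), with τ₀=1/σ₀² and τ_data=n/σ².
Here τ₀ = 1/36.5 = 0.027397 and τ_data = 25/97.5 = 0.256410, so τ_n = 0.283807.
Rearranging for μ₀: μ₀ = (μ_n·τ_n − τ_data·x̄)/τ₀ = (13.1198·0.283807 − 0.256410·15.9) / 0.027397 = -0.353428/0.027397 ≈ -12.9.

μ₀ = -12.9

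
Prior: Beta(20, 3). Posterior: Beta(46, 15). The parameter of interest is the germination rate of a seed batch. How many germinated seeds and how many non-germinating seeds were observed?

26 germinated seeds and 12 non-germinating seeds

Beta is conjugate to the binomial likelihood: posterior = Beta(α+s, β+f).
So s = 46 − 20 = 26 and f = 15 − 3 = 12.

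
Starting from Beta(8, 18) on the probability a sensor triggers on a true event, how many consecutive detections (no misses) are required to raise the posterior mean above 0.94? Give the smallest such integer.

k = 275

After k detections and 0 misses the posterior is Beta(8+k, 18), with mean (8+k)/(8+18+k).
Set (8+k)/(26+k) > 0.94 and solve: k > (0.94·26 − 8)/(1 − 0.94) = 274.000.
The smallest integer exceeding 274.000 is 275, and checking k=275: (283)/(301) = 0.9402 > 0.94.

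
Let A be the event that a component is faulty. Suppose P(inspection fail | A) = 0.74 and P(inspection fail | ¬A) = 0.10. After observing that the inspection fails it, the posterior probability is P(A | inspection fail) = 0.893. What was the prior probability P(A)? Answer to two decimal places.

P(A) = 0.53

In odds form, posterior odds = prior odds × likelihood ratio, so prior odds = posterior odds ÷ LR.
Posterior odds = 0.893/(1−0.893) = 8.3458. LR = 0.74/0.10 = 7.4000.
Prior odds = 8.3458/7.4000 = 1.1278, so P(A) = 1.1278/(1+1.1278) ≈ 0.53.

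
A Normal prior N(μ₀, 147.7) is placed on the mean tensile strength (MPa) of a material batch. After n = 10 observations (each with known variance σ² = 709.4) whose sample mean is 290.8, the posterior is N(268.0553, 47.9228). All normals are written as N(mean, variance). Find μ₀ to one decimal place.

μ₀ = 220.7

With known observation variance, the Normal–Normal posterior has precision τ_n = τ₀ + n/σ² and mean μ_n = (τ₀μ₀ + (n/σ²)x̄)/τ_n.
Here τ₀ = 1/147.7 = 0.006770 and τ_data = 10/709.4 = 0.014096, so τ_n = 0.020866.
Rearranging for μ₀: μ₀ = (μ_n·τ_n − τ_data·x̄)/τ₀ = (268.0553·0.020866 − 0.014096·290.8) / 0.006770 = 1.494125/0.006770 ≈ 220.7.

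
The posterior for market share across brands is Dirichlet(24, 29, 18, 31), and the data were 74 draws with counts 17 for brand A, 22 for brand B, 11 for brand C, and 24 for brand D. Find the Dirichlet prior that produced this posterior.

For a Dirichlet(α) prior with multinomial counts c, the posterior is Dirichlet(α + c) componentwise.
Subtract each count from the matching posterior parameter: 24−17=7, 29−22=7, 18−11=7, 31−24=7.

Dirichlet(7, 7, 7, 7)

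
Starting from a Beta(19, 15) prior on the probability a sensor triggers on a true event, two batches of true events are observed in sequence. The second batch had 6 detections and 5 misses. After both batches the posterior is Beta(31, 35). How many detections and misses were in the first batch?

6 detections and 15 misses

Because Beta–binomial updating is additive in the counts, the combined data contributed (α_post−α_prior, β_post−β_prior) successes and failures.
Total across both batches: 31−19=12 detections, 35−15=20 misses.
Subtract the second batch: 12−6=6 detections and 20−5=15 misses.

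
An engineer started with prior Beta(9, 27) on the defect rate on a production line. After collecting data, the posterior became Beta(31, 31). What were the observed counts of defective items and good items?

22 defective items and 4 good items

Under Beta–binomial conjugacy the posterior parameters are (a+s, b+f).
Match parameters: s=31−9=22, f=31−27=4.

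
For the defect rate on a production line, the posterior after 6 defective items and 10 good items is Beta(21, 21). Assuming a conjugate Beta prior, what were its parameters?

Beta(15, 11)

Beta is conjugate to the binomial likelihood: posterior = Beta(a+s, b+f).
So a = 21 − 6 = 15 and b = 21 − 10 = 11.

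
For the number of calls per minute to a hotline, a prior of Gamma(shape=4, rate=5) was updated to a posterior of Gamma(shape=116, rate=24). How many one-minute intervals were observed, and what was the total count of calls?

n = 19 one-minute intervals with total 112 calls

Gamma–Poisson conjugacy: posterior shape = α + Σxᵢ, posterior rate = β + n.
Matching: Σxᵢ = 116 − 4 = 112 and n = 24 − 5 = 19.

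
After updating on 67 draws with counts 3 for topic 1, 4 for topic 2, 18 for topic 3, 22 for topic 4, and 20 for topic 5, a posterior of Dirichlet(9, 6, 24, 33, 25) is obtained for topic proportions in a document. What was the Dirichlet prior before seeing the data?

For a Dirichlet(α) prior with multinomial counts c, the posterior is Dirichlet(α + c) componentwise.
Subtract each count from the matching posterior parameter: 9−3=6, 6−4=2, 24−18=6, 33−22=11, 25−20=5.

Dirichlet(6, 2, 6, 11, 5)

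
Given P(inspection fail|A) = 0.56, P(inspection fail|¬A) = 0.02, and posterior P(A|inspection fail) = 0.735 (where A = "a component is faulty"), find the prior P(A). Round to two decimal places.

Bayes' rule in odds form gives O(A|E) = O(A)·[P(E|A)/P(E|¬A)], hence O(A) = O(A|E)/LR.
Posterior odds = 0.735/(1−0.735) = 2.7736. LR = 0.56/0.02 = 28.0000.
Prior odds = 2.7736/28.0000 = 0.0991, so P(A) = 0.0991/(1+0.0991) ≈ 0.09.

P(A) = 0.09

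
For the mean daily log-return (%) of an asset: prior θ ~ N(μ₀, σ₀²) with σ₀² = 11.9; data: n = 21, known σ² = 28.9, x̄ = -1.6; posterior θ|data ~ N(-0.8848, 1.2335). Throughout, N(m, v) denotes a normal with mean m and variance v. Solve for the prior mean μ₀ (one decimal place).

With known observation variance, the Normal–Normal posterior has precision τ_n = τ₀ + n/σ² and mean μ_n = (τ₀μ₀ + (n/σ²)x̄)/τ_n.
Here τ₀ = 1/11.9 = 0.084034 and τ_data = 21/28.9 = 0.726644, so τ_n = 0.810678.
Rearranging for μ₀: μ₀ = (μ_n·τ_n − τ_data·x̄)/τ₀ = (-0.8848·0.810678 − 0.726644·-1.6) / 0.084034 = 0.445343/0.084034 ≈ 5.3.

μ₀ = 5.3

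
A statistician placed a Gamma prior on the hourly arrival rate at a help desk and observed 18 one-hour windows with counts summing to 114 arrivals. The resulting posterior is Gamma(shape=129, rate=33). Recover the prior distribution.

Gamma(shape=15, rate=15)

Gamma–Poisson conjugacy: posterior shape = α + Σxᵢ, posterior rate = β + n.
So α = 129 − 114 = 15 and β = 33 − 18 = 15.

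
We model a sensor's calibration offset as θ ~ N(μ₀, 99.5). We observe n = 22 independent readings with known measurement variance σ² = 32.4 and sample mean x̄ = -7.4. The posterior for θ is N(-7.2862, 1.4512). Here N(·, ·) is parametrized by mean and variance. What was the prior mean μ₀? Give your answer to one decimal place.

The posterior mean is a precision-weighted average: μ_n = (τ₀μ₀ + τ_data·x̄)/(τ₀+τ_data), with τ₀=1/σ₀² and τ_data=n/σ².
Here τ₀ = 1/99.5 = 0.010050 and τ_data = 22/32.4 = 0.679012, so τ_n = 0.689062.
Rearranging for μ₀: μ₀ = (μ_n·τ_n − τ_data·x̄)/τ₀ = (-7.2862·0.689062 − 0.679012·-7.4) / 0.010050 = 0.004045/0.010050 ≈ 0.4.

μ₀ = 0.4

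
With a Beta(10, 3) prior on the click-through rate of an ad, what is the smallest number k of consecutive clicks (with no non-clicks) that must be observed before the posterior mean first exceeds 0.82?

After k clicks and 0 non-clicks the posterior is Beta(10+k, 3), with mean (10+k)/(10+3+k).
Set (10+k)/(13+k) > 0.82 and solve: k > (0.82·13 − 10)/(1 − 0.82) = 3.667.
The smallest integer exceeding 3.667 is 4.

k = 4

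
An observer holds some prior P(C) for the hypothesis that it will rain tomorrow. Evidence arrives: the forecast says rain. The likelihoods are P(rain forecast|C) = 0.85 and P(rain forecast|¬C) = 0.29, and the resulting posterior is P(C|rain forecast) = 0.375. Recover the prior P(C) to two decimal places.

P(C) = 0.17

In odds form, posterior odds = prior odds × likelihood ratio, so prior odds = posterior odds ÷ LR.
Posterior odds = 0.375/(1−0.375) = 0.6000. LR = 0.85/0.29 = 2.9310.
Prior odds = 0.6000/2.9310 = 0.2047, so P(C) = 0.2047/(1+0.2047) ≈ 0.17.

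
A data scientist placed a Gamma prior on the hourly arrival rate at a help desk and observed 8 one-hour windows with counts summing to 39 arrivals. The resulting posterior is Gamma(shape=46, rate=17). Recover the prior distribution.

Gamma(shape=7, rate=9)

A Gamma(α, β) prior (rate parametrization) on a Poisson rate with n observations summing to S gives posterior Gamma(α+S, β+n).
So α = 46 − 39 = 7 and β = 17 − 8 = 9.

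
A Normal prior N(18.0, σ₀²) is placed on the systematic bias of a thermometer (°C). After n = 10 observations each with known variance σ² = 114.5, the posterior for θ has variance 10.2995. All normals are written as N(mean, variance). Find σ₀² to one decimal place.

For the Normal–Normal model with known σ², precisions add: τ_n = τ₀ + n/σ².
So 1/σ₀² = 1/10.2995 − 10/114.5 = 0.097092 − 0.087336 = 0.009756.
Hence σ₀² = 1/0.009756 ≈ 102.5.

σ₀² = 102.5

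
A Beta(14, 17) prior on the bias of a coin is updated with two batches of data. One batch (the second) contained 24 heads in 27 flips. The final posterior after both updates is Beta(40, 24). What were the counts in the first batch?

Sequential conjugate updates are equivalent to a single update on the pooled data, so total successes = posterior α − prior α and total failures = posterior β − prior β.
Total across both batches: 40−14=26 heads, 24−17=7 tails.
Subtract the second batch: 26−24=2 heads and 7−3=4 tails.

2 heads and 4 tails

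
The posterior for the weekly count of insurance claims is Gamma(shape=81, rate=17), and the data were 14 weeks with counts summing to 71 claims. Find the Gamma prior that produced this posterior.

Gamma(shape=10, rate=3)

A Gamma(α, β) prior (rate parametrization) on a Poisson rate with n observations summing to S gives posterior Gamma(α+S, β+n).
So α = 81 − 71 = 10 and β = 17 − 14 = 3.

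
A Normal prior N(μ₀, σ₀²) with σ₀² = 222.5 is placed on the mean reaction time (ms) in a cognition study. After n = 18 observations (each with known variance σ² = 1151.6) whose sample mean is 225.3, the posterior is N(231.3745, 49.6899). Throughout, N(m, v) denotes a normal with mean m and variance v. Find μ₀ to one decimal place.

With known observation variance, the Normal–Normal posterior has precision τ_n = τ₀ + n/σ² and mean μ_n = (τ₀μ₀ + (n/σ²)x̄)/τ_n.
Here τ₀ = 1/222.5 = 0.004494 and τ_data = 18/1151.6 = 0.015630, so τ_n = 0.020124.
Rearranging for μ₀: μ₀ = (μ_n·τ_n − τ_data·x̄)/τ₀ = (231.3745·0.020124 − 0.015630·225.3) / 0.004494 = 1.134741/0.004494 ≈ 252.5.

μ₀ = 252.5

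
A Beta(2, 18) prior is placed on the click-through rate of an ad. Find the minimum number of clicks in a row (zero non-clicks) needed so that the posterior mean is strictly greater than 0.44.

k = 13

After k clicks and 0 non-clicks the posterior is Beta(2+k, 18), with mean (2+k)/(2+18+k).
Set (2+k)/(20+k) > 0.44 and solve: k > (0.44·20 − 2)/(1 − 0.44) = 12.143.
The smallest integer exceeding 12.143 is 13, and checking k=13: (15)/(33) = 0.4545 > 0.44.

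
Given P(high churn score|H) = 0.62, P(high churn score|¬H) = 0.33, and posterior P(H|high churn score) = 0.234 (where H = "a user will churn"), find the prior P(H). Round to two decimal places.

In odds form, posterior odds = prior odds × likelihood ratio, so prior odds = posterior odds ÷ LR.
Posterior odds = 0.234/(1−0.234) = 0.3055. LR = 0.62/0.33 = 1.8788.
Prior odds = 0.3055/1.8788 = 0.1626, so P(H) = 0.1626/(1+0.1626) ≈ 0.14.

P(H) = 0.14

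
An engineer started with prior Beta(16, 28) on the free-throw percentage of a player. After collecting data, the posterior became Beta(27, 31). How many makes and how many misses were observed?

11 makes and 3 misses

Under Beta–binomial conjugacy the posterior parameters are (α+s, β+f).
So s = 27 − 16 = 11 and f = 31 − 28 = 3.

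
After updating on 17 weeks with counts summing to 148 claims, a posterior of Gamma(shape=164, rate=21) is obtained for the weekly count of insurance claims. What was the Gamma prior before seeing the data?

Gamma(shape=16, rate=4)

A Gamma(α, β) prior (rate parametrization) on a Poisson rate with n observations summing to S gives posterior Gamma(α+S, β+n).
So α = 164 − 148 = 16 and β = 21 − 17 = 4.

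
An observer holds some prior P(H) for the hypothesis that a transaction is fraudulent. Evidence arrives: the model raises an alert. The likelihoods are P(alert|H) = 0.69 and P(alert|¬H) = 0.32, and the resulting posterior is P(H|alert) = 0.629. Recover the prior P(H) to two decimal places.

In odds form, posterior odds = prior odds × likelihood ratio, so prior odds = posterior odds ÷ LR.
Posterior odds = 0.629/(1−0.629) = 1.6954. LR = 0.69/0.32 = 2.1562.
Prior odds = 1.6954/2.1562 = 0.7863, so P(H) = 0.7863/(1+0.7863) ≈ 0.44.

P(H) = 0.44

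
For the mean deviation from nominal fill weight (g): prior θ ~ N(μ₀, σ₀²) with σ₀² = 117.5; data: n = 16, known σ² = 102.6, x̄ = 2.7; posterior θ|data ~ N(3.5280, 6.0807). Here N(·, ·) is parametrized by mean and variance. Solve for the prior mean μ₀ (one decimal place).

The posterior mean is a precision-weighted average: μ_n = (τ₀μ₀ + τ_data·x̄)/(τ₀+τ_data), with τ₀=1/σ₀² and τ_data=n/σ².
Here τ₀ = 1/117.5 = 0.008511 and τ_data = 16/102.6 = 0.155945, so τ_n = 0.164456.
Rearranging for μ₀: μ₀ = (μ_n·τ_n − τ_data·x̄)/τ₀ = (3.5280·0.164456 − 0.155945·2.7) / 0.008511 = 0.159149/0.008511 ≈ 18.7.

μ₀ = 18.7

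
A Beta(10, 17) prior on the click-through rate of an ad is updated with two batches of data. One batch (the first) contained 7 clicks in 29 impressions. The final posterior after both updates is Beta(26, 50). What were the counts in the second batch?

9 clicks and 11 non-clicks

Because Beta–binomial updating is additive in the counts, the combined data contributed (α_post−α_prior, β_post−β_prior) successes and failures.
Total across both batches: 26−10=16 clicks, 50−17=33 non-clicks.
Subtract the first batch: 16−7=9 clicks and 33−22=11 non-clicks.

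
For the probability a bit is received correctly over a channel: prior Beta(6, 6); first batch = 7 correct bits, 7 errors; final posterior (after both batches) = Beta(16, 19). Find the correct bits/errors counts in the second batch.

Because Beta–binomial updating is additive in the counts, the combined data contributed (α_post−α_prior, β_post−β_prior) successes and failures.
Total across both batches: 16−6=10 correct bits, 19−6=13 errors.
Subtract the first batch: 10−7=3 correct bits and 13−7=6 errors.

3 correct bits and 6 errors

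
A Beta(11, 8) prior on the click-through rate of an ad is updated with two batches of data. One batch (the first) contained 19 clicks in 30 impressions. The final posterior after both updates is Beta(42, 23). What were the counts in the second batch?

Sequential conjugate updates are equivalent to a single update on the pooled data, so total successes = posterior α − prior α and total failures = posterior β − prior β.
Total across both batches: 42−11=31 clicks, 23−8=15 non-clicks.
Subtract the first batch: 31−19=12 clicks and 15−11=4 non-clicks.

12 clicks and 4 non-clicks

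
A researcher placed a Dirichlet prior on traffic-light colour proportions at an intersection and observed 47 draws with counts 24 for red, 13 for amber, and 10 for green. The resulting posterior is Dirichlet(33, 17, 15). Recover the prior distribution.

For a Dirichlet(α) prior with multinomial counts c, the posterior is Dirichlet(α + c) componentwise.
Subtract each count from the matching posterior parameter: 33−24=9, 17−13=4, 15−10=5.

Dirichlet(9, 4, 5)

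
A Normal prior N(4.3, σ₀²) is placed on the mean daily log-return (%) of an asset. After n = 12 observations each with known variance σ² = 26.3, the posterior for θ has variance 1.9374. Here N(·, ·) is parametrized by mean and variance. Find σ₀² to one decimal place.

σ₀² = 16.7

Posterior precision equals prior precision plus data precision: 1/σ_n² = 1/σ₀² + n/σ².
So 1/σ₀² = 1/1.9374 − 12/26.3 = 0.516156 − 0.456274 = 0.059882.
Hence σ₀² = 1/0.059882 ≈ 16.7.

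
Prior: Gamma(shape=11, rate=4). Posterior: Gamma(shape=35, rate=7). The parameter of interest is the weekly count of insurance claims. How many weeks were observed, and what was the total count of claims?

A Gamma(α, β) prior (rate parametrization) on a Poisson rate with n observations summing to S gives posterior Gamma(α+S, β+n).
Matching: Σxᵢ = 35 − 11 = 24 and n = 7 − 4 = 3.

n = 3 weeks with total 24 claims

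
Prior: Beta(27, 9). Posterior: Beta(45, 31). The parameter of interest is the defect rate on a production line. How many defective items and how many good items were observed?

Under Beta–binomial conjugacy the posterior parameters are (α+s, β+f).
So s = 45 − 27 = 18 and f = 31 − 9 = 22.

18 defective items and 22 good items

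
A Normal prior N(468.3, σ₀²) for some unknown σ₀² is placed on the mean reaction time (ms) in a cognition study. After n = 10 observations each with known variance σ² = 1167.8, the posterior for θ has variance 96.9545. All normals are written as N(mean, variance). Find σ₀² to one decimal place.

σ₀² = 571.1

For the Normal–Normal model with known σ², precisions add: τ_n = τ₀ + n/σ².
So 1/σ₀² = 1/96.9545 − 10/1167.8 = 0.010314 − 0.008563 = 0.001751.
Hence σ₀² = 1/0.001751 ≈ 571.1.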